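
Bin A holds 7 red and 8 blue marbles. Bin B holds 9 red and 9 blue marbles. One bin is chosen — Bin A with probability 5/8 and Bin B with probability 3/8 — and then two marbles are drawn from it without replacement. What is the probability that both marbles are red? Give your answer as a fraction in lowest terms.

From Bin A: P(both red) = (7/15)(6/14) = 1/5.
From Bin B: P(both red) = (9/18)(8/17) = 4/17.
Total probability = (5/8)(1/5) + (3/8)(4/17) = 29/136.

29/136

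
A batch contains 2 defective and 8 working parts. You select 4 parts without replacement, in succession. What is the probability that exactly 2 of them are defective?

One ordering (defective drawn first) has probability 2/10 × 1/9 × 8/8 × 7/7 = 112/5040 = 1/45.
There are C(4,2) = 6 such orderings, each equally likely, so P = 6 × 1/45 = 2/15.

2/15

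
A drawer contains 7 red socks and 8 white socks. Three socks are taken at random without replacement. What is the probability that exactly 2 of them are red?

24/65

One ordering (red drawn first) has probability 7/15 × 6/14 × 8/13 = 336/2730 = 8/65.
There are C(3,2) = 3 such orderings, each equally likely, so P = 3 × 8/65 = 24/65.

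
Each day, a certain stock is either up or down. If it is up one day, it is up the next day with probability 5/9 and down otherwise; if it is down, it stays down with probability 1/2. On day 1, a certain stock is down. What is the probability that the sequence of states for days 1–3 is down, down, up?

1/4

Day 1 is given. For each transition, use the conditional probability from the current state:
P(down | down) = 1/2; P(up | down) = 1/2.
P = 1/2 × 1/2 = 1/4.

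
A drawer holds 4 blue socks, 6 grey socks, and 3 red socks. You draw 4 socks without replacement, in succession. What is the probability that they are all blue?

P(all blue) = 4/13 × 3/12 × 2/11 × 1/10 = 24/17160 = 1/715.

1/715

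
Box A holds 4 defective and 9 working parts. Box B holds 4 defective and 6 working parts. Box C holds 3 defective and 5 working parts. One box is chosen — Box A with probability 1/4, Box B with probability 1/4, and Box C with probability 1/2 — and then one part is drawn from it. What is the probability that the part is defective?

379/1040

From Box A: P(defective) = 4/13.
From Box B: P(defective) = 4/10.
From Box C: P(defective) = 3/8.
Total probability = (1/4)(4/13) + (1/4)(4/10) + (1/2)(3/8) = 379/1040.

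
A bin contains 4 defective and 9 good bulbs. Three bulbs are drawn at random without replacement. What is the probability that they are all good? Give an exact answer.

42/143

P(every draw is good) = 9/13 × 8/12 × 7/11 = 504/1716 = 42/143.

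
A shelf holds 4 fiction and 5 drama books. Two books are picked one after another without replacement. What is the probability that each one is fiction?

P(all fiction) = 4/9 × 3/8 = 12/72 = 1/6.

1/6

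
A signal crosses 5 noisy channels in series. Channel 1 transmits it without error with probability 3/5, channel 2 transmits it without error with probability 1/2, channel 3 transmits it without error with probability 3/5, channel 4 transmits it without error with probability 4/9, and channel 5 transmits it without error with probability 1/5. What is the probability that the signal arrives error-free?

2/125

The events are sequential, so multiply the conditional probabilities:
P = 3/5 × 1/2 × 3/5 × 4/9 × 1/5 = 36/2250 = 2/125.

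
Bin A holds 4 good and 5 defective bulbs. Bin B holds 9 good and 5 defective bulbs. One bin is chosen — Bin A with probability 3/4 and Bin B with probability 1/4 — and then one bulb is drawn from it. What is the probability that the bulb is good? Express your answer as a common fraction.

83/168

From Bin A: P(good) = 4/9.
From Bin B: P(good) = 9/14.
Total probability = (3/4)(4/9) + (1/4)(9/14) = 83/168.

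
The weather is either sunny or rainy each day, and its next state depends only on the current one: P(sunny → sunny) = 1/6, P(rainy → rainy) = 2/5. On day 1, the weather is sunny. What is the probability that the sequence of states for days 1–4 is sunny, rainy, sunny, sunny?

1/12

Day 1 is given. For each transition, use the conditional probability from the current state:
P(rainy | sunny) = 5/6; P(sunny | rainy) = 3/5; P(sunny | sunny) = 1/6.
P = 5/6 × 3/5 × 1/6 = 15/180 = 1/12.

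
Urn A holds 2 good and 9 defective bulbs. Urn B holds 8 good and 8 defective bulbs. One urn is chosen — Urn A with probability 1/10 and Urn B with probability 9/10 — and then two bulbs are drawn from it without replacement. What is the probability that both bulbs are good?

From Urn A: P(both good) = (2/11)(1/10) = 1/55.
From Urn B: P(both good) = (8/16)(7/15) = 7/30.
Total probability = (1/10)(1/55) + (9/10)(7/30) = 233/1100.

233/1100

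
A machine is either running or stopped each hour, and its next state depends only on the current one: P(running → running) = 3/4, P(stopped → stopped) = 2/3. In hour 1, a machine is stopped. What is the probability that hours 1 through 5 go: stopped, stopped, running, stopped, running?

1/54

Hour 1 is given. For each transition, use the conditional probability from the current state:
P(stopped | stopped) = 2/3; P(running | stopped) = 1/3; P(stopped | running) = 1/4; P(running | stopped) = 1/3.
P = 2/3 × 1/3 × 1/4 × 1/3 = 2/108 = 1/54.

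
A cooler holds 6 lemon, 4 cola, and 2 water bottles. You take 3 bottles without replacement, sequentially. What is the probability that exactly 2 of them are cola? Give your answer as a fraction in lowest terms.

One ordering (cola drawn first) has probability 4/12 × 3/11 × 8/10 = 96/1320 = 4/55.
There are C(3,2) = 3 such orderings, each equally likely, so P = 3 × 4/55 = 12/55.

12/55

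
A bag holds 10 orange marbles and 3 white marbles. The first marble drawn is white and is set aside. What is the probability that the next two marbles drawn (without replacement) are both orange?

15/22

After the first draw, 10 of the remaining 12 marbles are orange.
P = 10/12 × 9/11 = 90/132 = 15/22.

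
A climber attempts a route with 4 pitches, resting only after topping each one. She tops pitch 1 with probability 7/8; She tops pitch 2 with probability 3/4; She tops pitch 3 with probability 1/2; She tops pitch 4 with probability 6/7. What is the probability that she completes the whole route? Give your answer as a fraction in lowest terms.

9/32

Each stage is reached only if all earlier stages succeed, so
P = 7/8 × 3/4 × 1/2 × 6/7 = 126/448 = 9/32.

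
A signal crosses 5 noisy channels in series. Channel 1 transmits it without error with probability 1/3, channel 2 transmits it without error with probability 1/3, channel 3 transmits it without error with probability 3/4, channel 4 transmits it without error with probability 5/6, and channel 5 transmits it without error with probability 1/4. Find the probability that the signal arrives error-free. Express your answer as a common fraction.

5/288

The events are sequential, so multiply the conditional probabilities:
P = 1/3 × 1/3 × 3/4 × 5/6 × 1/4 = 15/864 = 5/288.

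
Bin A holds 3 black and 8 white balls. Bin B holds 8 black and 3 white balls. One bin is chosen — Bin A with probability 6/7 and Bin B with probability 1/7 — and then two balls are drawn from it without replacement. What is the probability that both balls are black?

46/385

From Bin A: P(both black) = (3/11)(2/10) = 3/55.
From Bin B: P(both black) = (8/11)(7/10) = 28/55.
Total probability = (6/7)(3/55) + (1/7)(28/55) = 46/385.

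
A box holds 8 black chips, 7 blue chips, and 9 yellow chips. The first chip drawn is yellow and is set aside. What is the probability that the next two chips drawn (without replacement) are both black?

28/253

With the first chip removed, 8 black remain out of 23.
P = 8/23 × 7/22 = 56/506 = 28/253.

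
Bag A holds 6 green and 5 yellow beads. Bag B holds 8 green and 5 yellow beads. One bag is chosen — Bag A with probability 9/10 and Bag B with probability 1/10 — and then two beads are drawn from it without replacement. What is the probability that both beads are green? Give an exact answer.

1207/4290

From Bag A: P(both green) = (6/11)(5/10) = 3/11.
From Bag B: P(both green) = (8/13)(7/12) = 14/39.
Total probability = (9/10)(3/11) + (1/10)(14/39) = 1207/4290.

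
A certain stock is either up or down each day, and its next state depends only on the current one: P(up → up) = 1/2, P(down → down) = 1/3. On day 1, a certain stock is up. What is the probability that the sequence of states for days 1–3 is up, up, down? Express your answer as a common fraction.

1/4

Day 1 is given. For each transition, use the conditional probability from the current state:
P(up | up) = 1/2; P(down | up) = 1/2.
P = 1/2 × 1/2 = 1/4.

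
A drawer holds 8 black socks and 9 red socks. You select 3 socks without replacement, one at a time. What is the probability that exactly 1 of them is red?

63/170

One ordering (red drawn first) has probability 9/17 × 8/16 × 7/15 = 504/4080 = 21/170.
There are C(3,1) = 3 such orderings, each equally likely, so P = 3 × 21/170 = 63/170.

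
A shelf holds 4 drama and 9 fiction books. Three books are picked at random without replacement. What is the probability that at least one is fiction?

141/143

P(no fiction) = 4/13 × 3/12 × 2/11 = 24/1716 = 2/143.
P(at least one) = 1 − 2/143 = 141/143.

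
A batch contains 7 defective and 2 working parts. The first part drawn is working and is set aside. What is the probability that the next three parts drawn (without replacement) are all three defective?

With the first part removed, 7 defective remain out of 8.
P = 7/8 × 6/7 × 5/6 = 210/336 = 5/8.

5/8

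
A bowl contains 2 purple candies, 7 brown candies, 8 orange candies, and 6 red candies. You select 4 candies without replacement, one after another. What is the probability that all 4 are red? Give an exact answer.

3/1771

P = 6/23 × 5/22 × 4/21 × 3/20 = 360/212520 = 3/1771.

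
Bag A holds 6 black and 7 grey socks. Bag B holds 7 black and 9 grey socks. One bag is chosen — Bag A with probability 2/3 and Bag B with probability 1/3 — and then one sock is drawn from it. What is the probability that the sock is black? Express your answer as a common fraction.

283/624

From Bag A: P(black) = 6/13.
From Bag B: P(black) = 7/16.
Total probability = (2/3)(6/13) + (1/3)(7/16) = 283/624.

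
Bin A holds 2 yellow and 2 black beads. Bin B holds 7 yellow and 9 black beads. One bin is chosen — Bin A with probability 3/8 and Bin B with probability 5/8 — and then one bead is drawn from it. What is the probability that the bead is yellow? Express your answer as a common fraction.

59/128

From Bin A: P(yellow) = 2/4.
From Bin B: P(yellow) = 7/16.
Total probability = (3/8)(2/4) + (5/8)(7/16) = 59/128.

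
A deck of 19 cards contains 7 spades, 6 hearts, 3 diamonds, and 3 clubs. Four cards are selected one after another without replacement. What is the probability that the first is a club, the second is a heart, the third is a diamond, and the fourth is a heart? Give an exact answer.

15/5168

Each draw changes the counts, so multiply the conditional probabilities along the sequence:
P = 3/19 × 6/18 × 3/17 × 5/16 = 270/93024 = 15/5168.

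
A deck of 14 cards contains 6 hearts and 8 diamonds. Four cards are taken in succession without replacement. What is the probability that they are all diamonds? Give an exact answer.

P(all diamonds) = 8/14 × 7/13 × 6/12 × 5/11 = 1680/24024 = 10/143.

10/143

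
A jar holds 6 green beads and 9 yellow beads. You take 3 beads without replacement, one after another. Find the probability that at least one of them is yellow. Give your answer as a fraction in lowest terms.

87/91

P(no yellow) = 6/15 × 5/14 × 4/13 = 120/2730 = 4/91.
P(at least one) = 1 − 4/91 = 87/91.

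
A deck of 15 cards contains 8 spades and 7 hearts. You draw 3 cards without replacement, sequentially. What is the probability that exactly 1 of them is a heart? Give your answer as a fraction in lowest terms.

One ordering (a heart drawn first) has probability 7/15 × 8/14 × 7/13 = 392/2730 = 28/195.
There are C(3,1) = 3 such orderings, each equally likely, so P = 3 × 28/195 = 28/65.

28/65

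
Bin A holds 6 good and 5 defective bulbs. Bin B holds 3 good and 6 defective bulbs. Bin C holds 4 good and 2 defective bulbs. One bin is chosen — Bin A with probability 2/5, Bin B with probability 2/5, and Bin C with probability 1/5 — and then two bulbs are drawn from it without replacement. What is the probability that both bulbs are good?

From Bin A: P(both good) = (6/11)(5/10) = 3/11.
From Bin B: P(both good) = (3/9)(2/8) = 1/12.
From Bin C: P(both good) = (4/6)(3/5) = 2/5.
Total probability = (2/5)(3/11) + (2/5)(1/12) + (1/5)(2/5) = 367/1650.

367/1650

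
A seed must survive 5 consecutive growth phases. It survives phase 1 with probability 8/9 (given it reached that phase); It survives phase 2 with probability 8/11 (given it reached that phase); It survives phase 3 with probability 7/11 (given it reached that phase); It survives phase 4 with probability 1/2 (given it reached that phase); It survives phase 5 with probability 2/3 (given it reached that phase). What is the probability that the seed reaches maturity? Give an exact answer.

Multiplying along the chain,
P = 8/9 × 8/11 × 7/11 × 1/2 × 2/3 = 896/6534 = 448/3267.

448/3267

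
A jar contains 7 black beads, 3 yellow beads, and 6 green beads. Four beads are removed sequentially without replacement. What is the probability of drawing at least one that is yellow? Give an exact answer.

17/28

P(no yellow) = 13/16 × 12/15 × 11/14 × 10/13 = 17160/43680 = 11/28.
P(at least one) = 1 − 11/28 = 17/28.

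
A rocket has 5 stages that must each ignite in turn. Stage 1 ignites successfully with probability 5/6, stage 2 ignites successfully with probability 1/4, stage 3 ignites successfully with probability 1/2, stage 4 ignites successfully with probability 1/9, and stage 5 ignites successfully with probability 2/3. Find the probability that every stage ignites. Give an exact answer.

5/648

The events are sequential, so multiply the conditional probabilities:
P = 5/6 × 1/4 × 1/2 × 1/9 × 2/3 = 10/1296 = 5/648.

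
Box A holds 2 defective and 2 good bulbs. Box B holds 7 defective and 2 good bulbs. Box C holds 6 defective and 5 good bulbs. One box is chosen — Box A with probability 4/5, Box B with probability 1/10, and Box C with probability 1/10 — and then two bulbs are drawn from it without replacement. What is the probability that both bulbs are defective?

From Box A: P(both defective) = (2/4)(1/3) = 1/6.
From Box B: P(both defective) = (7/9)(6/8) = 7/12.
From Box C: P(both defective) = (6/11)(5/10) = 3/11.
Total probability = (4/5)(1/6) + (1/10)(7/12) + (1/10)(3/11) = 289/1320.

289/1320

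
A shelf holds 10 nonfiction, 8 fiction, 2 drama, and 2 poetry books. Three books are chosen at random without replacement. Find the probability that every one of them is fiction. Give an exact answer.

2/55

P(every draw is fiction) = 8/22 × 7/21 × 6/20 = 336/9240 = 2/55.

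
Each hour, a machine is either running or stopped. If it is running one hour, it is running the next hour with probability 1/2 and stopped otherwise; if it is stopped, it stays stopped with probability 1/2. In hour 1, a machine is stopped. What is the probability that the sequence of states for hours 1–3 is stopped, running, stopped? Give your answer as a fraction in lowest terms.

Hour 1 is given. For each transition, use the conditional probability from the current state:
P(running | stopped) = 1/2; P(stopped | running) = 1/2.
P = 1/2 × 1/2 = 1/4.

1/4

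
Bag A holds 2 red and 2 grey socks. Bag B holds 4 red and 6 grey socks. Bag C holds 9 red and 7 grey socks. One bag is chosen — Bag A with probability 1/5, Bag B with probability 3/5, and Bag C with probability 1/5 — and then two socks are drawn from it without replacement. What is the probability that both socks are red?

From Bag A: P(both red) = (2/4)(1/3) = 1/6.
From Bag B: P(both red) = (4/10)(3/9) = 2/15.
From Bag C: P(both red) = (9/16)(8/15) = 3/10.
Total probability = (1/5)(1/6) + (3/5)(2/15) + (1/5)(3/10) = 13/75.

13/75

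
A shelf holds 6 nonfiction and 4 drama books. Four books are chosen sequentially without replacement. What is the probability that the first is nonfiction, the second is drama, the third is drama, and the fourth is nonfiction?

Chain rule:
P = 6/10 × 4/9 × 3/8 × 5/7 = 360/5040 = 1/14.

1/14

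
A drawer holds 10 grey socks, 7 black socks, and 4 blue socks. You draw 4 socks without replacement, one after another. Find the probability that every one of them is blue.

P(every draw is blue) = 4/21 × 3/20 × 2/19 × 1/18 = 24/143640 = 1/5985.

1/5985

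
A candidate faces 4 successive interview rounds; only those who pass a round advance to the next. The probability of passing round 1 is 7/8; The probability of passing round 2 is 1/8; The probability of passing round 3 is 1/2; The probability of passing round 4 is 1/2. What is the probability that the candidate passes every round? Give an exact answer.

7/256

The events are sequential, so multiply the conditional probabilities:
P = 7/8 × 1/8 × 1/2 × 1/2 = 7/256.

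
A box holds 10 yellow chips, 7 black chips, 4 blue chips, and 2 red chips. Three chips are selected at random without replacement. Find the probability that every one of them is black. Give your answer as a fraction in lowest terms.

P = 7/23 × 6/22 × 5/21 = 210/10626 = 5/253.

5/253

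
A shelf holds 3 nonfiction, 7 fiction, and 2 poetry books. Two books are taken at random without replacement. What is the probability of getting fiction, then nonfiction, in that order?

Chain rule:
P = 7/12 × 3/11 = 21/132 = 7/44.

7/44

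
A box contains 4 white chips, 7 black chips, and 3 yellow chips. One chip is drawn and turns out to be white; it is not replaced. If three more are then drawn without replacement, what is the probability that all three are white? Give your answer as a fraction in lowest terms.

With the first chip removed, 3 white remain out of 13.
P = 3/13 × 2/12 × 1/11 = 6/1716 = 1/286.

1/286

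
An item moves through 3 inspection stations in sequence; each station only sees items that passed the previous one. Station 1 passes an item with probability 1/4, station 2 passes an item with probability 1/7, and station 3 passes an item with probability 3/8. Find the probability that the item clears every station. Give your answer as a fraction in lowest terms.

The events are sequential, so multiply the conditional probabilities:
P = 1/4 × 1/7 × 3/8 = 3/224.

3/224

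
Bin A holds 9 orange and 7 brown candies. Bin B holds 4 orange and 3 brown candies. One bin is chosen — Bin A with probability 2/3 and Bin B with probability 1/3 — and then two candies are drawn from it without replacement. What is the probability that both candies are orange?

31/105

From Bin A: P(both orange) = (9/16)(8/15) = 3/10.
From Bin B: P(both orange) = (4/7)(3/6) = 2/7.
Total probability = (2/3)(3/10) + (1/3)(2/7) = 31/105.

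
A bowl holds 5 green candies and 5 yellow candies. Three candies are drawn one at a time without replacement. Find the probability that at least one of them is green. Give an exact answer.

11/12

P(no green) = 5/10 × 4/9 × 3/8 = 60/720 = 1/12.
P(at least one) = 1 − 1/12 = 11/12.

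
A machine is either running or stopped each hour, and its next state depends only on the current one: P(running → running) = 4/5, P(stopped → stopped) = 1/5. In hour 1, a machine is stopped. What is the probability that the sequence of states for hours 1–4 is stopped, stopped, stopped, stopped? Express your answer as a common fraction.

Hour 1 is given. For each transition, use the conditional probability from the current state:
P(stopped | stopped) = 1/5; P(stopped | stopped) = 1/5; P(stopped | stopped) = 1/5.
P = 1/5 × 1/5 × 1/5 = 1/125.

1/125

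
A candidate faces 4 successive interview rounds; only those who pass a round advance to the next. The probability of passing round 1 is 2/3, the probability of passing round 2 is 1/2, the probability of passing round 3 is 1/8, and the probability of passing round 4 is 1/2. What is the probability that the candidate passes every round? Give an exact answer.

1/48

The events are sequential, so multiply the conditional probabilities:
P = 2/3 × 1/2 × 1/8 × 1/2 = 2/96 = 1/48.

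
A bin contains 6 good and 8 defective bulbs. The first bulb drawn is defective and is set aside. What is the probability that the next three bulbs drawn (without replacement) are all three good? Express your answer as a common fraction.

With the first bulb removed, 6 good remain out of 13.
P = 6/13 × 5/12 × 4/11 = 120/1716 = 10/143.

10/143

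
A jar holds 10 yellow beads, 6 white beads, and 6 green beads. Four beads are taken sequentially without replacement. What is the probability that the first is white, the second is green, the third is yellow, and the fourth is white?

Each draw changes the counts, so multiply the conditional probabilities along the sequence:
P = 6/22 × 6/21 × 10/20 × 5/19 = 1800/175560 = 15/1463.

15/1463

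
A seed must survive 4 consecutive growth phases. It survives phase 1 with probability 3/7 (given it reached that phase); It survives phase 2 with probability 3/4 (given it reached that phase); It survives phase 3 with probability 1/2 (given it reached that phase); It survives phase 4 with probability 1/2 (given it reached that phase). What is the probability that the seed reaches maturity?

Each stage is reached only if all earlier stages succeed, so
P = 3/7 × 3/4 × 1/2 × 1/2 = 9/112.

9/112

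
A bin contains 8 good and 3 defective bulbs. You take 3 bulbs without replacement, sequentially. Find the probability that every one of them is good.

56/165

P(every draw is good) = 8/11 × 7/10 × 6/9 = 336/990 = 56/165.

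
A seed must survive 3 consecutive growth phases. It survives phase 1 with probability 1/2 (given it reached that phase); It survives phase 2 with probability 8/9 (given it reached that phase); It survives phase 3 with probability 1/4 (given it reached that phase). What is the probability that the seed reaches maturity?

Multiplying along the chain,
P = 1/2 × 8/9 × 1/4 = 8/72 = 1/9.

1/9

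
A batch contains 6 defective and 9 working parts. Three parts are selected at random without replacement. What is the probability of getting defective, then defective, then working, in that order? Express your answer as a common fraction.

Multiply the probability of each draw given the previous ones:
P = 6/15 × 5/14 × 9/13 = 270/2730 = 9/91.

9/91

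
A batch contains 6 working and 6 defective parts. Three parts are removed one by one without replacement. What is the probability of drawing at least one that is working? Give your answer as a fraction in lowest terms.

P(no working) = 6/12 × 5/11 × 4/10 = 120/1320 = 1/11.
P(at least one) = 1 − 1/11 = 10/11.

10/11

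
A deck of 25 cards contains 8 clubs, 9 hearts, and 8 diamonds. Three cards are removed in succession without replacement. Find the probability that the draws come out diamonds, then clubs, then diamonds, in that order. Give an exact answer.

Multiply the probability of each draw given the previous ones:
P = 8/25 × 8/24 × 7/23 = 448/13800 = 56/1725.

56/1725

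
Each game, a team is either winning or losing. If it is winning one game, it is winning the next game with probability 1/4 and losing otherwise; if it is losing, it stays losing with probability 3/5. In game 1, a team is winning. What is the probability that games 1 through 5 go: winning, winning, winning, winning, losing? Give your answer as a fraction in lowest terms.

Game 1 is given. For each transition, use the conditional probability from the current state:
P(winning | winning) = 1/4; P(winning | winning) = 1/4; P(winning | winning) = 1/4; P(losing | winning) = 3/4.
P = 1/4 × 1/4 × 1/4 × 3/4 = 3/256.

3/256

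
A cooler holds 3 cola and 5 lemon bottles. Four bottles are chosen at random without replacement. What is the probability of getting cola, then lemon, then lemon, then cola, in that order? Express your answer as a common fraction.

1/14

Chain rule:
P = 3/8 × 5/7 × 4/6 × 2/5 = 120/1680 = 1/14.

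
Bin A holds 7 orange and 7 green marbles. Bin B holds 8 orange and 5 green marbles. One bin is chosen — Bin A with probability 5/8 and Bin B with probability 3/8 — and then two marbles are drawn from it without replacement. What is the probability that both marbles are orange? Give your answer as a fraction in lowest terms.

29/104

From Bin A: P(both orange) = (7/14)(6/13) = 3/13.
From Bin B: P(both orange) = (8/13)(7/12) = 14/39.
Total probability = (5/8)(3/13) + (3/8)(14/39) = 29/104.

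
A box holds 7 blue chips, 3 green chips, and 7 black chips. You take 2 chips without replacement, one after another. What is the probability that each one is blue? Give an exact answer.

P(every draw is blue) = 7/17 × 6/16 = 42/272 = 21/136.

21/136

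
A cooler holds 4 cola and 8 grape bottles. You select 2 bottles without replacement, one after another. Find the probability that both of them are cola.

1/11

P(all cola) = 4/12 × 3/11 = 12/132 = 1/11.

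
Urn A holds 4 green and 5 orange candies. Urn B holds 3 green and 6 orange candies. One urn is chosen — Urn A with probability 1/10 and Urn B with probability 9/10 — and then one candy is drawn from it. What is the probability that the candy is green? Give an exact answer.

From Urn A: P(green) = 4/9.
From Urn B: P(green) = 3/9.
Total probability = (1/10)(4/9) + (9/10)(3/9) = 31/90.

31/90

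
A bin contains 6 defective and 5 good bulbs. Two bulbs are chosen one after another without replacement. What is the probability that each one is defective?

3/11

P(all defective) = 6/11 × 5/10 = 30/110 = 3/11.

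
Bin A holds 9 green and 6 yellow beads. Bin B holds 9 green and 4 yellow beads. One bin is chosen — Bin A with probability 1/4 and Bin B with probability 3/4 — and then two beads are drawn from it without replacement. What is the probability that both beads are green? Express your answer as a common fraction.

From Bin A: P(both green) = (9/15)(8/14) = 12/35.
From Bin B: P(both green) = (9/13)(8/12) = 6/13.
Total probability = (1/4)(12/35) + (3/4)(6/13) = 393/910.

393/910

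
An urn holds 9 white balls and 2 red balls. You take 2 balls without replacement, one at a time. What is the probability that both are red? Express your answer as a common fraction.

P(all red) = 2/11 × 1/10 = 2/110 = 1/55.

1/55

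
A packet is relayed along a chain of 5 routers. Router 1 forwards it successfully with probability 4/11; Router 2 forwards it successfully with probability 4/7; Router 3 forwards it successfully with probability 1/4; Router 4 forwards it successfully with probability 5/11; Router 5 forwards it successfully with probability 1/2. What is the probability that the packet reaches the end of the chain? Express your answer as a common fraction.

Multiplying along the chain,
P = 4/11 × 4/7 × 1/4 × 5/11 × 1/2 = 80/6776 = 10/847.

10/847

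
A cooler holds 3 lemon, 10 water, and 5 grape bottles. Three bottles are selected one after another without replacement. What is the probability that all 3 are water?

5/34

P(every draw is water) = 10/18 × 9/17 × 8/16 = 720/4896 = 5/34.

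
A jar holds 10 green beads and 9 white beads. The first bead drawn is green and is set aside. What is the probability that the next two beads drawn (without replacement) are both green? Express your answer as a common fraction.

4/17

After the first draw, 9 of the remaining 18 beads are green.
P = 9/18 × 8/17 = 72/306 = 4/17.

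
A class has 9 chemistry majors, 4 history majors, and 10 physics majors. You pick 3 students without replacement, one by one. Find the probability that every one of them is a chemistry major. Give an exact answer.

P = 9/23 × 8/22 × 7/21 = 504/10626 = 12/253.

12/253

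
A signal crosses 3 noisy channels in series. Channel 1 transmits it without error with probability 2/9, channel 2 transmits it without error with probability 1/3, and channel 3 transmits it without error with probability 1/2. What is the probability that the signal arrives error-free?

Each stage is reached only if all earlier stages succeed, so
P = 2/9 × 1/3 × 1/2 = 2/54 = 1/27.

1/27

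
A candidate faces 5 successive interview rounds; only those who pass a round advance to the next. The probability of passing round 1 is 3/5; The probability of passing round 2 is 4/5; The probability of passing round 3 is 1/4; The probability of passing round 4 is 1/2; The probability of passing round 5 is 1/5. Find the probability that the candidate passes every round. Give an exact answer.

3/250

The events are sequential, so multiply the conditional probabilities:
P = 3/5 × 4/5 × 1/4 × 1/2 × 1/5 = 12/1000 = 3/250.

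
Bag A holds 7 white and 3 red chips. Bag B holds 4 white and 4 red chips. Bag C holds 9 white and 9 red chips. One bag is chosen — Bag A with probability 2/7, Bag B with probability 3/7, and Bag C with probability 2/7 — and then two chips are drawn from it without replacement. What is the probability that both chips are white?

7307/24990

From Bag A: P(both white) = (7/10)(6/9) = 7/15.
From Bag B: P(both white) = (4/8)(3/7) = 3/14.
From Bag C: P(both white) = (9/18)(8/17) = 4/17.
Total probability = (2/7)(7/15) + (3/7)(3/14) + (2/7)(4/17) = 7307/24990.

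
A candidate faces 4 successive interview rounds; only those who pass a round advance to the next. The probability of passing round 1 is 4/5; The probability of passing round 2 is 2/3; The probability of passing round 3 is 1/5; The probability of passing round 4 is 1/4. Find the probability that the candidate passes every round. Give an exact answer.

The events are sequential, so multiply the conditional probabilities:
P = 4/5 × 2/3 × 1/5 × 1/4 = 8/300 = 2/75.

2/75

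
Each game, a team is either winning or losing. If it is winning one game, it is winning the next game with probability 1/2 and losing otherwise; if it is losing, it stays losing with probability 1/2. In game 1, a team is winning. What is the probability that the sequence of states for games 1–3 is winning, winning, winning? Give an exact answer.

Game 1 is given. For each transition, use the conditional probability from the current state:
P(winning | winning) = 1/2; P(winning | winning) = 1/2.
P = 1/2 × 1/2 = 1/4.

1/4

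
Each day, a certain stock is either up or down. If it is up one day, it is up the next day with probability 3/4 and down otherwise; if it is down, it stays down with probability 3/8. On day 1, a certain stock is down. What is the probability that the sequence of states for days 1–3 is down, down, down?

Day 1 is given. For each transition, use the conditional probability from the current state:
P(down | down) = 3/8; P(down | down) = 3/8.
P = 3/8 × 3/8 = 9/64.

9/64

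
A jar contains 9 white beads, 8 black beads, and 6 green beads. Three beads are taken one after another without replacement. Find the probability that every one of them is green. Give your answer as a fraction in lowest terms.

20/1771

P(every draw is green) = 6/23 × 5/22 × 4/21 = 120/10626 = 20/1771.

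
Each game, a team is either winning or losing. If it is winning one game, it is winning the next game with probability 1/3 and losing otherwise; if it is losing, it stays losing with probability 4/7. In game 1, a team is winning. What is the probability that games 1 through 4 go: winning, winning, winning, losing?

Game 1 is given. For each transition, use the conditional probability from the current state:
P(winning | winning) = 1/3; P(winning | winning) = 1/3; P(losing | winning) = 2/3.
P = 1/3 × 1/3 × 2/3 = 2/27.

2/27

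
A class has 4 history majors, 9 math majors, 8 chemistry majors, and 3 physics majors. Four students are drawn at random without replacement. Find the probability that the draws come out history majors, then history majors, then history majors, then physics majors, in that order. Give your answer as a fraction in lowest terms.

1/3542

Chain rule:
P = 4/24 × 3/23 × 2/22 × 3/21 = 72/255024 = 1/3542.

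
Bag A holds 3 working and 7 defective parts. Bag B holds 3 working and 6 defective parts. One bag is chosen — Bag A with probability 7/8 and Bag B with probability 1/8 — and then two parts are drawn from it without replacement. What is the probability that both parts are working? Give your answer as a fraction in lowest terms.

11/160

From Bag A: P(both working) = (3/10)(2/9) = 1/15.
From Bag B: P(both working) = (3/9)(2/8) = 1/12.
Total probability = (7/8)(1/15) + (1/8)(1/12) = 11/160.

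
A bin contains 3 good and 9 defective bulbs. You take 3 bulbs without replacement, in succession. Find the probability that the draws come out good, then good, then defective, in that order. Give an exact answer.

9/220

Each draw changes the counts, so multiply the conditional probabilities along the sequence:
P = 3/12 × 2/11 × 9/10 = 54/1320 = 9/220.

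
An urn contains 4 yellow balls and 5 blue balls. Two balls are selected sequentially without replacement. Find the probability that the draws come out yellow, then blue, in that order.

5/18

Each draw changes the counts, so multiply the conditional probabilities along the sequence:
P = 4/9 × 5/8 = 20/72 = 5/18.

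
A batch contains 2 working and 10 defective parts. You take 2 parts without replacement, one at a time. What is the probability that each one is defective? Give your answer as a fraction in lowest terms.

P(every draw is defective) = 10/12 × 9/11 = 90/132 = 15/22.

15/22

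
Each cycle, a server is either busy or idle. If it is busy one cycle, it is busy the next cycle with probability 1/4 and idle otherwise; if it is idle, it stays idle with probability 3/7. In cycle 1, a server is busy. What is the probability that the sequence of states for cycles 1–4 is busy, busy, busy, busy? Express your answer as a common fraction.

1/64

Cycle 1 is given. For each transition, use the conditional probability from the current state:
P(busy | busy) = 1/4; P(busy | busy) = 1/4; P(busy | busy) = 1/4.
P = 1/4 × 1/4 × 1/4 = 1/64.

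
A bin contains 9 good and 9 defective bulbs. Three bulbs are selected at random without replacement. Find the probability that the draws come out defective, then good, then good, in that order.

9/68

Chain rule:
P = 9/18 × 9/17 × 8/16 = 648/4896 = 9/68.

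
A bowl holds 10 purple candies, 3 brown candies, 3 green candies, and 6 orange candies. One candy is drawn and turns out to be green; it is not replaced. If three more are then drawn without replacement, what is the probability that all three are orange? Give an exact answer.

2/133

After the first draw, 6 of the remaining 21 candies are orange.
P = 6/21 × 5/20 × 4/19 = 120/7980 = 2/133.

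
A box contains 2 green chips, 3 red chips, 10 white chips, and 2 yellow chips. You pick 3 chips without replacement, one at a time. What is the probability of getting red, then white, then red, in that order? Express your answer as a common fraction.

1/68

Chain rule:
P = 3/17 × 10/16 × 2/15 = 60/4080 = 1/68.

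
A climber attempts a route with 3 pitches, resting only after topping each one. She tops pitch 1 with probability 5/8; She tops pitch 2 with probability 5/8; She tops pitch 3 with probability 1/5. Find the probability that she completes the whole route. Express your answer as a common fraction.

5/64

The events are sequential, so multiply the conditional probabilities:
P = 5/8 × 5/8 × 1/5 = 25/320 = 5/64.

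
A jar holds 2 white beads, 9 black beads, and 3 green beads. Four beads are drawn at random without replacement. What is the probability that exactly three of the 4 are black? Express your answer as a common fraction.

60/143

One ordering (black drawn first) has probability 9/14 × 8/13 × 7/12 × 5/11 = 2520/24024 = 15/143.
There are C(4,3) = 4 such orderings, each equally likely, so P = 4 × 15/143 = 60/143.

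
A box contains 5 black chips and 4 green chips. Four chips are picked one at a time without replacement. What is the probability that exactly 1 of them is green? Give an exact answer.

20/63

One ordering (green drawn first) has probability 4/9 × 5/8 × 4/7 × 3/6 = 240/3024 = 5/63.
There are C(4,1) = 4 such orderings, each equally likely, so P = 4 × 5/63 = 20/63.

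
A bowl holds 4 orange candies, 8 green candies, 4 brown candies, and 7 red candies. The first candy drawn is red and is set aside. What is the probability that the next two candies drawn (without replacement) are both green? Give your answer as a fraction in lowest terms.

4/33

With the first candy removed, 8 green remain out of 22.
P = 8/22 × 7/21 = 56/462 = 4/33.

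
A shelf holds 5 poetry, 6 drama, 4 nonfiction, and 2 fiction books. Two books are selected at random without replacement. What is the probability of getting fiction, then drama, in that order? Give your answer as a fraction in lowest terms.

Each draw changes the counts, so multiply the conditional probabilities along the sequence:
P = 2/17 × 6/16 = 12/272 = 3/68.

3/68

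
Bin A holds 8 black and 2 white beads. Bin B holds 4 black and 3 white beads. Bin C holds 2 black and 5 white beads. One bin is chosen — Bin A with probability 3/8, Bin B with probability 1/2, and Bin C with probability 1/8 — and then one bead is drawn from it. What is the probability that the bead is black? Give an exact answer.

87/140

From Bin A: P(black) = 8/10.
From Bin B: P(black) = 4/7.
From Bin C: P(black) = 2/7.
Total probability = (3/8)(8/10) + (1/2)(4/7) + (1/8)(2/7) = 87/140.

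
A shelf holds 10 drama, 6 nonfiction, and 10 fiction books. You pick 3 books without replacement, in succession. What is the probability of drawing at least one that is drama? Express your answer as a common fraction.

51/65

P(no drama) = 16/26 × 15/25 × 14/24 = 3360/15600 = 14/65.
P(at least one) = 1 − 14/65 = 51/65.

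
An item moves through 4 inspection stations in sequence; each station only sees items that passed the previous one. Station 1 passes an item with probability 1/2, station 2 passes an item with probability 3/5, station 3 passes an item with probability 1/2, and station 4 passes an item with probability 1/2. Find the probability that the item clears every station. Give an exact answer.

The events are sequential, so multiply the conditional probabilities:
P = 1/2 × 3/5 × 1/2 × 1/2 = 3/40.

3/40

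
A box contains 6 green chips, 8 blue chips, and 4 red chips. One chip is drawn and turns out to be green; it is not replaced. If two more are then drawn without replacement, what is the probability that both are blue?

After the first draw, 8 of the remaining 17 chips are blue.
P = 8/17 × 7/16 = 56/272 = 7/34.

7/34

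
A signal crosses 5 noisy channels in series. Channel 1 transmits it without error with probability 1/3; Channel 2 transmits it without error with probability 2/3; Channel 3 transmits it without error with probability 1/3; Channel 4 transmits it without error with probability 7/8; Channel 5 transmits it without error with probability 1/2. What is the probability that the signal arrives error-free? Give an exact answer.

7/216

Multiplying along the chain,
P = 1/3 × 2/3 × 1/3 × 7/8 × 1/2 = 14/432 = 7/216.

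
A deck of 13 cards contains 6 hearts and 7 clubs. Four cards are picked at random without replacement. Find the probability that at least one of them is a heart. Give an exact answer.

136/143

P(no hearts) = 7/13 × 6/12 × 5/11 × 4/10 = 840/17160 = 7/143.
P(at least one) = 1 − 7/143 = 136/143.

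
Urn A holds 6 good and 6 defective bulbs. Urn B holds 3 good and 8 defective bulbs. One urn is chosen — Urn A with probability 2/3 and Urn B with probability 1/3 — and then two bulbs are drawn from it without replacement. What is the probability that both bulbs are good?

From Urn A: P(both good) = (6/12)(5/11) = 5/22.
From Urn B: P(both good) = (3/11)(2/10) = 3/55.
Total probability = (2/3)(5/22) + (1/3)(3/55) = 28/165.

28/165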